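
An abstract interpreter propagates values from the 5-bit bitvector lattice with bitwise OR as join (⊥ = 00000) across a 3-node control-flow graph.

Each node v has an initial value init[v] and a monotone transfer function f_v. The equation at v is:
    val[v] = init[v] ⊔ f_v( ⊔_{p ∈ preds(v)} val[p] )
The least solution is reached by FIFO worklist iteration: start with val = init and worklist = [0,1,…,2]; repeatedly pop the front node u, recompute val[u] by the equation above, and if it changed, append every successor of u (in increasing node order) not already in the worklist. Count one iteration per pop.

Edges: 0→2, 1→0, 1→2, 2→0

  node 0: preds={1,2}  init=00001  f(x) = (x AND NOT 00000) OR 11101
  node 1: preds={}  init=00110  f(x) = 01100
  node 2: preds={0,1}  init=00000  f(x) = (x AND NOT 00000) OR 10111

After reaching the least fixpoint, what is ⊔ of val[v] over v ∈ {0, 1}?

11111

Iteration log — 4 steps:
  step 1. node 0  ⊔preds=00110  new=11111  old=00001  +wl: 
  step 2. node 1  ⊔preds=00000  new=01110  old=00110  +wl: 0
  step 3. node 2  ⊔preds=11111  new=11111  old=00000  +wl: 
  step 4. node 0  ⊔preds=11111  new=11111  stable

Least fixpoint reached:
  node 0: 11111
  node 1: 01110
  node 2: 11111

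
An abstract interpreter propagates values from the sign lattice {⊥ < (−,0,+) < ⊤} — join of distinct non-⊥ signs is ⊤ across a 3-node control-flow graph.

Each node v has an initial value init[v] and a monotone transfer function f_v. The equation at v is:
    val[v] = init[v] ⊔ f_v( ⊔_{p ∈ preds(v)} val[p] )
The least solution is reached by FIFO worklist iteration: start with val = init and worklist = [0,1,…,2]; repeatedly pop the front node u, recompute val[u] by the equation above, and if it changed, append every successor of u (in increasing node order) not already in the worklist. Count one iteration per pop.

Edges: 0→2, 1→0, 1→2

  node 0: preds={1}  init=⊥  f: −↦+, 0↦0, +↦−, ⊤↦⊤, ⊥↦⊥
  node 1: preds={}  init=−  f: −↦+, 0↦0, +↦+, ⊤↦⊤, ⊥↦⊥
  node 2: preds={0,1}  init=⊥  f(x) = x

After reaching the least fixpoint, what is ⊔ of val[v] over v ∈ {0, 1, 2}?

Trace (3 dequeues):
  [1] u=0 | in − | out + | prev ⊥ | push {}
  [2] u=1 | in ⊥ | out − | ==
  [3] u=2 | in ⊤ | out ⊤ | prev ⊥ | push {}

Converged values:
  [0] +
  [1] −
  [2] ⊤

⊤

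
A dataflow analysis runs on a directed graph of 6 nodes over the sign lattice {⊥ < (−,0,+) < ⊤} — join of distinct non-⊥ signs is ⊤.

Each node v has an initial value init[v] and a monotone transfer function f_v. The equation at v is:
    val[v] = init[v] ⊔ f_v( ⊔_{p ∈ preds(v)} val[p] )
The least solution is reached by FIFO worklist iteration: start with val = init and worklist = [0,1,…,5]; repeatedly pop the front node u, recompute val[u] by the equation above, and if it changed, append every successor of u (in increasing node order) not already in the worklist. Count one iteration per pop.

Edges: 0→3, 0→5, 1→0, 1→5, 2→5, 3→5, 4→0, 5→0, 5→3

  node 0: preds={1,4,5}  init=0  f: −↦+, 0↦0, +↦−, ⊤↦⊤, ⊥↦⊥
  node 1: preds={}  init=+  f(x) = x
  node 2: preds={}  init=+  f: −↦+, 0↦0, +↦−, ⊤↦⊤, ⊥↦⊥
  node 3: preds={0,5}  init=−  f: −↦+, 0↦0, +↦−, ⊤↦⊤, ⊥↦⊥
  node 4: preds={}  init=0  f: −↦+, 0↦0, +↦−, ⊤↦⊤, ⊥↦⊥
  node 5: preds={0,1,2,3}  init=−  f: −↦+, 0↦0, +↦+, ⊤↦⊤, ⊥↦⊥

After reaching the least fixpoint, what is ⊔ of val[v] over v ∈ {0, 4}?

Iteration log — 8 steps:
  step 1. node 0  ⊔preds=⊤  new=⊤  old=0  +wl: 
  step 2. node 1  ⊔preds=⊥  new=+  stable
  step 3. node 2  ⊔preds=⊥  new=+  stable
  step 4. node 3  ⊔preds=⊤  new=⊤  old=−  +wl: 
  step 5. node 4  ⊔preds=⊥  new=0  stable
  step 6. node 5  ⊔preds=⊤  new=⊤  old=−  +wl: 0,3
  step 7. node 0  ⊔preds=⊤  new=⊤  stable
  step 8. node 3  ⊔preds=⊤  new=⊤  stable

Least fixpoint reached:
  node 0: ⊤
  node 1: +
  node 2: +
  node 3: ⊤
  node 4: 0
  node 5: ⊤

⊤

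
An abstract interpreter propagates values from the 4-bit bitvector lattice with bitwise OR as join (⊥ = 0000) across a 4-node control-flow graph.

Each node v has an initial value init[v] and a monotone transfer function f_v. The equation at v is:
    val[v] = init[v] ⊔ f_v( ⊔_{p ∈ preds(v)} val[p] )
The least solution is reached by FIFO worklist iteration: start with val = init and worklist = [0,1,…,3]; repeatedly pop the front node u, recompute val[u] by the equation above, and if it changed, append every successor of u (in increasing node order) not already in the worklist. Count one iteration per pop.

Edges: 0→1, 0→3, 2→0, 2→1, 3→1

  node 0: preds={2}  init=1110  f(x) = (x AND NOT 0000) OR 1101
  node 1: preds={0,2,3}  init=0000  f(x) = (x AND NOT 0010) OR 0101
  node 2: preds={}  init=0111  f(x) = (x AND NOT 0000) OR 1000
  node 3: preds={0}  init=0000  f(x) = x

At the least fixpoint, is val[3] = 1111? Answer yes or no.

yes

Worklist (6 pops):
  #1 pop 0: in=0111 → 1111 (was 1110); enqueue []
  #2 pop 1: in=1111 → 1101 (was 0000); enqueue []
  #3 pop 2: in=0000 → 1111 (was 0111); enqueue [0,1]
  #4 pop 3: in=1111 → 1111 (was 0000); enqueue []
  #5 pop 0: in=1111 → 1111 (no change)
  #6 pop 1: in=1111 → 1101 (no change)

Fixpoint:
  val[0] = 1111
  val[1] = 1101
  val[2] = 1111
  val[3] = 1111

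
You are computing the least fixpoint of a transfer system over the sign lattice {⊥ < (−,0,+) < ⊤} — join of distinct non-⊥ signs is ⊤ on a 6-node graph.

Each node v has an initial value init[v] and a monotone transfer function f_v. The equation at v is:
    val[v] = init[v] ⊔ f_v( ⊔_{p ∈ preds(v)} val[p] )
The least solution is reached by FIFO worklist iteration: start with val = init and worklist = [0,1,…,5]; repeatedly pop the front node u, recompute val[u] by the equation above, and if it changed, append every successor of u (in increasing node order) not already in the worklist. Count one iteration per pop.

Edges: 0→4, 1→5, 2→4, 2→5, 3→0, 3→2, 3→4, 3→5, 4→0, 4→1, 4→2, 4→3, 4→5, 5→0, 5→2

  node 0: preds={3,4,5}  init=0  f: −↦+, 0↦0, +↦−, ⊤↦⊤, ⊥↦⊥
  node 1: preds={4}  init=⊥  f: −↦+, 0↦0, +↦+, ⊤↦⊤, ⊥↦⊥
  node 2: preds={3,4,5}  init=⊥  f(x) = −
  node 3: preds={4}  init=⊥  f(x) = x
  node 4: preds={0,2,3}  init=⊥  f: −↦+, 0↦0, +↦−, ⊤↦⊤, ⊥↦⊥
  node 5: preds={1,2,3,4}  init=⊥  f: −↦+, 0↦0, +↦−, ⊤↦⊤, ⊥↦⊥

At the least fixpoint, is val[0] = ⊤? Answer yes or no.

yes

Worklist (14 pops):
  #1 pop 0: in=⊥ → 0 (no change)
  #2 pop 1: in=⊥ → ⊥ (no change)
  #3 pop 2: in=⊥ → − (was ⊥); enqueue []
  #4 pop 3: in=⊥ → ⊥ (no change)
  #5 pop 4: in=⊤ → ⊤ (was ⊥); enqueue [0,1,2,3]
  #6 pop 5: in=⊤ → ⊤ (was ⊥); enqueue []
  #7 pop 0: in=⊤ → ⊤ (was 0); enqueue [4]
  #8 pop 1: in=⊤ → ⊤ (was ⊥); enqueue [5]
  #9 pop 2: in=⊤ → − (no change)
  #10 pop 3: in=⊤ → ⊤ (was ⊥); enqueue [0,2]
  #11 pop 4: in=⊤ → ⊤ (no change)
  #12 pop 5: in=⊤ → ⊤ (no change)
  #13 pop 0: in=⊤ → ⊤ (no change)
  #14 pop 2: in=⊤ → − (no change)

Fixpoint:
  val[0] = ⊤
  val[1] = ⊤
  val[2] = −
  val[3] = ⊤
  val[4] = ⊤
  val[5] = ⊤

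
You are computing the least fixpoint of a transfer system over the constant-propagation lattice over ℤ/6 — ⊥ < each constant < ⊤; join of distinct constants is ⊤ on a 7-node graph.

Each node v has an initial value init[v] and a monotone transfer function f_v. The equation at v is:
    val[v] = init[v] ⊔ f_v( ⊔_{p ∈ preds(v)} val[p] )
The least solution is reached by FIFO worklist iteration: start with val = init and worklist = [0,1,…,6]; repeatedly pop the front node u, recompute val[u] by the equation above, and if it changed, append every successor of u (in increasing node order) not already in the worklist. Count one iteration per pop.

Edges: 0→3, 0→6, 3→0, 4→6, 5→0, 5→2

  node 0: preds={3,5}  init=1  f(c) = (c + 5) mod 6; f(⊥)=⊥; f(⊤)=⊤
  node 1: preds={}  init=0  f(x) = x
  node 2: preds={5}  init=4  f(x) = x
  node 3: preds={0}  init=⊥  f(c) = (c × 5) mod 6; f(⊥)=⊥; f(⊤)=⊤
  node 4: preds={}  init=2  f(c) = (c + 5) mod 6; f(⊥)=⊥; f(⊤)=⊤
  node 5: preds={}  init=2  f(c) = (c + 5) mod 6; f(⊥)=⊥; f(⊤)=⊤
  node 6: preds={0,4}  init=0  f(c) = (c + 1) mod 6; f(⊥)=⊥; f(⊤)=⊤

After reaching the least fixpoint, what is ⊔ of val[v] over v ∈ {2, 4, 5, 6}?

⊤

Trace (11 dequeues):
  [1] u=0 | in 2 | out 1 | ==
  [2] u=1 | in ⊥ | out 0 | ==
  [3] u=2 | in 2 | out ⊤ | prev 4 | push {}
  [4] u=3 | in 1 | out 5 | prev ⊥ | push {0}
  [5] u=4 | in ⊥ | out 2 | ==
  [6] u=5 | in ⊥ | out 2 | ==
  [7] u=6 | in ⊤ | out ⊤ | prev 0 | push {}
  [8] u=0 | in ⊤ | out ⊤ | prev 1 | push {3,6}
  [9] u=3 | in ⊤ | out ⊤ | prev 5 | push {0}
  [10] u=6 | in ⊤ | out ⊤ | ==
  [11] u=0 | in ⊤ | out ⊤ | ==

Converged values:
  [0] ⊤
  [1] 0
  [2] ⊤
  [3] ⊤
  [4] 2
  [5] 2
  [6] ⊤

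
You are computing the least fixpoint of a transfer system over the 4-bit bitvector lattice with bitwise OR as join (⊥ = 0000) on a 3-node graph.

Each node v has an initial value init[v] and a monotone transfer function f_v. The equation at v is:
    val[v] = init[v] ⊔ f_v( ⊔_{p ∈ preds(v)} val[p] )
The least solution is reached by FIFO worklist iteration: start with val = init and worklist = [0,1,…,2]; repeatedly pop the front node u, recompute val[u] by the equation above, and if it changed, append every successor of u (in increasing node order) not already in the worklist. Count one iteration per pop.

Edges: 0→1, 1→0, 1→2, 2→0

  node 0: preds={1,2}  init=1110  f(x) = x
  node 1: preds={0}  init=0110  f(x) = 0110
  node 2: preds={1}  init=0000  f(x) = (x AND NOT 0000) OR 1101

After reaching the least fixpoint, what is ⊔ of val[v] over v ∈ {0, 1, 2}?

Worklist (5 pops):
  #1 pop 0: in=0110 → 1110 (no change)
  #2 pop 1: in=1110 → 0110 (no change)
  #3 pop 2: in=0110 → 1111 (was 0000); enqueue [0]
  #4 pop 0: in=1111 → 1111 (was 1110); enqueue [1]
  #5 pop 1: in=1111 → 0110 (no change)

Fixpoint:
  val[0] = 1111
  val[1] = 0110
  val[2] = 1111

1111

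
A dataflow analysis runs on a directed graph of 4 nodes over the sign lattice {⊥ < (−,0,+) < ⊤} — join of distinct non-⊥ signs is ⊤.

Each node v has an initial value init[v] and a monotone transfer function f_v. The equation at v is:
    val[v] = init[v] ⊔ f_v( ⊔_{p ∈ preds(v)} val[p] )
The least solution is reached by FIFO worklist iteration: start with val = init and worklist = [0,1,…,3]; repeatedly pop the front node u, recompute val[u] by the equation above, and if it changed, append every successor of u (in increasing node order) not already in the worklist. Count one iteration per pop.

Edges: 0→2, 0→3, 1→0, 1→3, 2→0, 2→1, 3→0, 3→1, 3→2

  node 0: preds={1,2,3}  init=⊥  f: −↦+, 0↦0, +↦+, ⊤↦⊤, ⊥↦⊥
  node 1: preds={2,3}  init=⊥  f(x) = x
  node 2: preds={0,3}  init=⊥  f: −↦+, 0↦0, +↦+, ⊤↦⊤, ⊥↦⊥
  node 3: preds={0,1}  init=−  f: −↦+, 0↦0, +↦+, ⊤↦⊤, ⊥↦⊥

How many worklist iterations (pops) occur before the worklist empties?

9

Iteration log — 9 steps:
  step 1. node 0  ⊔preds=−  new=+  old=⊥  +wl: 
  step 2. node 1  ⊔preds=−  new=−  old=⊥  +wl: 0
  step 3. node 2  ⊔preds=⊤  new=⊤  old=⊥  +wl: 1
  step 4. node 3  ⊔preds=⊤  new=⊤  old=−  +wl: 2
  step 5. node 0  ⊔preds=⊤  new=⊤  old=+  +wl: 3
  step 6. node 1  ⊔preds=⊤  new=⊤  old=−  +wl: 0
  step 7. node 2  ⊔preds=⊤  new=⊤  stable
  step 8. node 3  ⊔preds=⊤  new=⊤  stable
  step 9. node 0  ⊔preds=⊤  new=⊤  stable

Least fixpoint reached:
  node 0: ⊤
  node 1: ⊤
  node 2: ⊤
  node 3: ⊤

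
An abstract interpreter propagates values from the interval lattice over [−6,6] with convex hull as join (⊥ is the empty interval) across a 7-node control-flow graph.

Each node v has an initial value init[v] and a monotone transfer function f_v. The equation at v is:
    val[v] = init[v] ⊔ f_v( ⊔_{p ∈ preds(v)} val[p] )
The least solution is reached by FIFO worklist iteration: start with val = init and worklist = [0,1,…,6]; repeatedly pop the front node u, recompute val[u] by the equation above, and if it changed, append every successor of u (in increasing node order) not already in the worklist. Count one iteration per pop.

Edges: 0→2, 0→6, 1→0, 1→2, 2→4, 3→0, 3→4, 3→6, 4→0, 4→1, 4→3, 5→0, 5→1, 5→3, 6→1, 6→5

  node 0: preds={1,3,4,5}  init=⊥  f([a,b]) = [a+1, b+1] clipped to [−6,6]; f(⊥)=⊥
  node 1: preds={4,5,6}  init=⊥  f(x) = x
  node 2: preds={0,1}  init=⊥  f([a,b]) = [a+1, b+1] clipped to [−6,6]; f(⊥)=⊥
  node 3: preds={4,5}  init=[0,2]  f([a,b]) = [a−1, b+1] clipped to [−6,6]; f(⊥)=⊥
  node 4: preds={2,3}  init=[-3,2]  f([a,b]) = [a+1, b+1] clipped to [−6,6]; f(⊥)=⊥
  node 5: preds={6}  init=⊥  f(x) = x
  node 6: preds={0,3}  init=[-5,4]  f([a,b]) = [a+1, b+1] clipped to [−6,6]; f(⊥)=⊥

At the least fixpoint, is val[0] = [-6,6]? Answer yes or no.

Iteration log — 21 steps:
  step 1. node 0  ⊔preds=[-3,2]  new=[-2,3]  old=⊥  +wl: 
  step 2. node 1  ⊔preds=[-5,4]  new=[-5,4]  old=⊥  +wl: 0
  step 3. node 2  ⊔preds=[-5,4]  new=[-4,5]  old=⊥  +wl: 
  step 4. node 3  ⊔preds=[-3,2]  new=[-4,3]  old=[0,2]  +wl: 
  step 5. node 4  ⊔preds=[-4,5]  new=[-3,6]  old=[-3,2]  +wl: 1,3
  step 6. node 5  ⊔preds=[-5,4]  new=[-5,4]  old=⊥  +wl: 
  step 7. node 6  ⊔preds=[-4,3]  new=[-5,4]  stable
  step 8. node 0  ⊔preds=[-5,6]  new=[-4,6]  old=[-2,3]  +wl: 2,6
  step 9. node 1  ⊔preds=[-5,6]  new=[-5,6]  old=[-5,4]  +wl: 0
  step 10. node 3  ⊔preds=[-5,6]  new=[-6,6]  old=[-4,3]  +wl: 4
  step 11. node 2  ⊔preds=[-5,6]  new=[-4,6]  old=[-4,5]  +wl: 
  step 12. node 6  ⊔preds=[-6,6]  new=[-5,6]  old=[-5,4]  +wl: 1,5
  step 13. node 0  ⊔preds=[-6,6]  new=[-5,6]  old=[-4,6]  +wl: 2,6
  step 14. node 4  ⊔preds=[-6,6]  new=[-5,6]  old=[-3,6]  +wl: 0,3
  step 15. node 1  ⊔preds=[-5,6]  new=[-5,6]  stable
  step 16. node 5  ⊔preds=[-5,6]  new=[-5,6]  old=[-5,4]  +wl: 1
  step 17. node 2  ⊔preds=[-5,6]  new=[-4,6]  stable
  step 18. node 6  ⊔preds=[-6,6]  new=[-5,6]  stable
  step 19. node 0  ⊔preds=[-6,6]  new=[-5,6]  stable
  step 20. node 3  ⊔preds=[-5,6]  new=[-6,6]  stable
  step 21. node 1  ⊔preds=[-5,6]  new=[-5,6]  stable

Least fixpoint reached:
  node 0: [-5,6]
  node 1: [-5,6]
  node 2: [-4,6]
  node 3: [-6,6]
  node 4: [-5,6]
  node 5: [-5,6]
  node 6: [-5,6]

no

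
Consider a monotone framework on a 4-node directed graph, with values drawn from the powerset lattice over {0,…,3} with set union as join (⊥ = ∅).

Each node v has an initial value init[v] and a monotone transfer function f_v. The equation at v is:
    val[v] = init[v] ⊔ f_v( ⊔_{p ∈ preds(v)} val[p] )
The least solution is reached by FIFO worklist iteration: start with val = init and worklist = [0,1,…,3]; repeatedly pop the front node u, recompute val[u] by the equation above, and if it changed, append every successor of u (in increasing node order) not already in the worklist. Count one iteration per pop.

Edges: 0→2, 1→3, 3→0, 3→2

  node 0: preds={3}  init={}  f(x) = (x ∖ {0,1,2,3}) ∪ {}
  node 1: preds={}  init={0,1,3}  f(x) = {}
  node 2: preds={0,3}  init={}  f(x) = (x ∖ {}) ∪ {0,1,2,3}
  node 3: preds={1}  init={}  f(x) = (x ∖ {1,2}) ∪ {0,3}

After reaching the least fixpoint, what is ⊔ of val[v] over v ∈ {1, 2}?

{0,1,2,3}

Worklist (6 pops):
  #1 pop 0: in={} → {} (no change)
  #2 pop 1: in={} → {0,1,3} (no change)
  #3 pop 2: in={} → {0,1,2,3} (was {}); enqueue []
  #4 pop 3: in={0,1,3} → {0,3} (was {}); enqueue [0,2]
  #5 pop 0: in={0,3} → {} (no change)
  #6 pop 2: in={0,3} → {0,1,2,3} (no change)

Fixpoint:
  val[0] = {}
  val[1] = {0,1,3}
  val[2] = {0,1,2,3}
  val[3] = {0,3}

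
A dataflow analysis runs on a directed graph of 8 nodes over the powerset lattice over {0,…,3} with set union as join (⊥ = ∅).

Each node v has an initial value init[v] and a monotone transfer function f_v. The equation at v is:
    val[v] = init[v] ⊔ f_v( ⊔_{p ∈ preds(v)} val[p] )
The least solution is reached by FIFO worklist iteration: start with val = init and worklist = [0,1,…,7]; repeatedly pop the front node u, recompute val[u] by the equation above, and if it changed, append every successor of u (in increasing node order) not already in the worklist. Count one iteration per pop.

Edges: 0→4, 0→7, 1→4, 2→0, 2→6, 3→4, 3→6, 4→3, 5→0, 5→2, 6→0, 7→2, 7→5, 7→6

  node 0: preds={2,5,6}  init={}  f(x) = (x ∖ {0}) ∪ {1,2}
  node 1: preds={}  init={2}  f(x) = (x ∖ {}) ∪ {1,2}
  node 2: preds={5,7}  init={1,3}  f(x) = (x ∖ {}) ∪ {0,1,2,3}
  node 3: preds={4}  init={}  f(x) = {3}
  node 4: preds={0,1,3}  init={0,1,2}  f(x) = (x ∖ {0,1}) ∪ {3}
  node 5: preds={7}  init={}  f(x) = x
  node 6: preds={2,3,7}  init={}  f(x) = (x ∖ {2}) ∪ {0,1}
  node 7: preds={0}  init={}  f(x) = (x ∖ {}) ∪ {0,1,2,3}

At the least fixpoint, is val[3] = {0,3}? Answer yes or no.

no

Iteration log — 15 steps:
  step 1. node 0  ⊔preds={1,3}  new={1,2,3}  old={}  +wl: 
  step 2. node 1  ⊔preds={}  new={1,2}  old={2}  +wl: 
  step 3. node 2  ⊔preds={}  new={0,1,2,3}  old={1,3}  +wl: 0
  step 4. node 3  ⊔preds={0,1,2}  new={3}  old={}  +wl: 
  step 5. node 4  ⊔preds={1,2,3}  new={0,1,2,3}  old={0,1,2}  +wl: 3
  step 6. node 5  ⊔preds={}  new={}  stable
  step 7. node 6  ⊔preds={0,1,2,3}  new={0,1,3}  old={}  +wl: 
  step 8. node 7  ⊔preds={1,2,3}  new={0,1,2,3}  old={}  +wl: 2,5,6
  step 9. node 0  ⊔preds={0,1,2,3}  new={1,2,3}  stable
  step 10. node 3  ⊔preds={0,1,2,3}  new={3}  stable
  step 11. node 2  ⊔preds={0,1,2,3}  new={0,1,2,3}  stable
  step 12. node 5  ⊔preds={0,1,2,3}  new={0,1,2,3}  old={}  +wl: 0,2
  step 13. node 6  ⊔preds={0,1,2,3}  new={0,1,3}  stable
  step 14. node 0  ⊔preds={0,1,2,3}  new={1,2,3}  stable
  step 15. node 2  ⊔preds={0,1,2,3}  new={0,1,2,3}  stable

Least fixpoint reached:
  node 0: {1,2,3}
  node 1: {1,2}
  node 2: {0,1,2,3}
  node 3: {3}
  node 4: {0,1,2,3}
  node 5: {0,1,2,3}
  node 6: {0,1,3}
  node 7: {0,1,2,3}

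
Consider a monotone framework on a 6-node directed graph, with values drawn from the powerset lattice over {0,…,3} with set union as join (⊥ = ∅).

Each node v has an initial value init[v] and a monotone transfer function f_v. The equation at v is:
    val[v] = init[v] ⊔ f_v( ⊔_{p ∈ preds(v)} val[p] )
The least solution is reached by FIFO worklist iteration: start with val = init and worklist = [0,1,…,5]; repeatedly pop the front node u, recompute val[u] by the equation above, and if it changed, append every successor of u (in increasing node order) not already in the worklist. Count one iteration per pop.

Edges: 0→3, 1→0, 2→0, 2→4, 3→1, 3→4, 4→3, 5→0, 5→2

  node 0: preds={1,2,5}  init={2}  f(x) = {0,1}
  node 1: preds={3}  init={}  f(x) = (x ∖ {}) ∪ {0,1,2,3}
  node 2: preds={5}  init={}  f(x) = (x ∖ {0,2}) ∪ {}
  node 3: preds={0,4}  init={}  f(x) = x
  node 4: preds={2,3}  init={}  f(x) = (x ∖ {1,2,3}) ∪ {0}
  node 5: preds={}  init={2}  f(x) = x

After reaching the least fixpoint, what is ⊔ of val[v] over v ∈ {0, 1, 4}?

Trace (9 dequeues):
  [1] u=0 | in {2} | out {0,1,2} | prev {2} | push {}
  [2] u=1 | in {} | out {0,1,2,3} | prev {} | push {0}
  [3] u=2 | in {2} | out {} | ==
  [4] u=3 | in {0,1,2} | out {0,1,2} | prev {} | push {1}
  [5] u=4 | in {0,1,2} | out {0} | prev {} | push {3}
  [6] u=5 | in {} | out {2} | ==
  [7] u=0 | in {0,1,2,3} | out {0,1,2} | ==
  [8] u=1 | in {0,1,2} | out {0,1,2,3} | ==
  [9] u=3 | in {0,1,2} | out {0,1,2} | ==

Converged values:
  [0] {0,1,2}
  [1] {0,1,2,3}
  [2] {}
  [3] {0,1,2}
  [4] {0}
  [5] {2}

{0,1,2,3}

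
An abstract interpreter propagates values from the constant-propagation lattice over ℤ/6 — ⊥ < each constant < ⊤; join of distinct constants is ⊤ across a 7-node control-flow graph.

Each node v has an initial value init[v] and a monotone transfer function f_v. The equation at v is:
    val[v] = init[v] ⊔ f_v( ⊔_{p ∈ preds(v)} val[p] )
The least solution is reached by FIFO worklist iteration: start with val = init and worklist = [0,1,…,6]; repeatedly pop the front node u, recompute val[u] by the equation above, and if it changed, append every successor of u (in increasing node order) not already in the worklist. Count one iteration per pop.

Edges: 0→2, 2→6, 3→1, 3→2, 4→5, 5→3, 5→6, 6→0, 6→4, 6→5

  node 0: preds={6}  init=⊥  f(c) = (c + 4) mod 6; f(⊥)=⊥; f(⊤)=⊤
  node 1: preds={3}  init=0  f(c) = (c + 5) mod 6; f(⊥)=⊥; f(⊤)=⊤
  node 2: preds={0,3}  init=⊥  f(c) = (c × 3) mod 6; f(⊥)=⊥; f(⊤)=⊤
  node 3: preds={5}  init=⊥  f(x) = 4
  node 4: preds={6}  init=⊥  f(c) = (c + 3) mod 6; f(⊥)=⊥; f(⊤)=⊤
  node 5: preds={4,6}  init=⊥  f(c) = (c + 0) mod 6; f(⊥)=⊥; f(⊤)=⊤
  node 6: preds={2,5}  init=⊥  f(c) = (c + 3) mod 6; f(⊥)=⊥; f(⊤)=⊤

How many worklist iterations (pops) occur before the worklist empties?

Iteration log — 20 steps:
  step 1. node 0  ⊔preds=⊥  new=⊥  stable
  step 2. node 1  ⊔preds=⊥  new=0  stable
  step 3. node 2  ⊔preds=⊥  new=⊥  stable
  step 4. node 3  ⊔preds=⊥  new=4  old=⊥  +wl: 1,2
  step 5. node 4  ⊔preds=⊥  new=⊥  stable
  step 6. node 5  ⊔preds=⊥  new=⊥  stable
  step 7. node 6  ⊔preds=⊥  new=⊥  stable
  step 8. node 1  ⊔preds=4  new=⊤  old=0  +wl: 
  step 9. node 2  ⊔preds=4  new=0  old=⊥  +wl: 6
  step 10. node 6  ⊔preds=0  new=3  old=⊥  +wl: 0,4,5
  step 11. node 0  ⊔preds=3  new=1  old=⊥  +wl: 2
  step 12. node 4  ⊔preds=3  new=0  old=⊥  +wl: 
  step 13. node 5  ⊔preds=⊤  new=⊤  old=⊥  +wl: 3,6
  step 14. node 2  ⊔preds=⊤  new=⊤  old=0  +wl: 
  step 15. node 3  ⊔preds=⊤  new=4  stable
  step 16. node 6  ⊔preds=⊤  new=⊤  old=3  +wl: 0,4,5
  step 17. node 0  ⊔preds=⊤  new=⊤  old=1  +wl: 2
  step 18. node 4  ⊔preds=⊤  new=⊤  old=0  +wl: 
  step 19. node 5  ⊔preds=⊤  new=⊤  stable
  step 20. node 2  ⊔preds=⊤  new=⊤  stable

Least fixpoint reached:
  node 0: ⊤
  node 1: ⊤
  node 2: ⊤
  node 3: 4
  node 4: ⊤
  node 5: ⊤
  node 6: ⊤

20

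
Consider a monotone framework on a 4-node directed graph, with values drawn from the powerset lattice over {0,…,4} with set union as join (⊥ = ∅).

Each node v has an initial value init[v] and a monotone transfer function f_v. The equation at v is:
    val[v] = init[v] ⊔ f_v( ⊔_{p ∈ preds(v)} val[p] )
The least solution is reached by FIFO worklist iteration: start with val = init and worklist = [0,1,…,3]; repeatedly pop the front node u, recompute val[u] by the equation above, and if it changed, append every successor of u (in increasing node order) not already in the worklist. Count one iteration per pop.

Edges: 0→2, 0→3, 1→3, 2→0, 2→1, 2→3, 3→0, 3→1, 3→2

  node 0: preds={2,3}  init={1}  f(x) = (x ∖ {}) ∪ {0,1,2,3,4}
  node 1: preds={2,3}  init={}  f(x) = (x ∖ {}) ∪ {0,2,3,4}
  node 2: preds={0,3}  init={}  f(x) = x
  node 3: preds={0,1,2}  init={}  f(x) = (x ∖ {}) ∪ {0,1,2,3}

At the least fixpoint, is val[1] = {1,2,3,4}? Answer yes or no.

no

Worklist (8 pops):
  #1 pop 0: in={} → {0,1,2,3,4} (was {1}); enqueue []
  #2 pop 1: in={} → {0,2,3,4} (was {}); enqueue []
  #3 pop 2: in={0,1,2,3,4} → {0,1,2,3,4} (was {}); enqueue [0,1]
  #4 pop 3: in={0,1,2,3,4} → {0,1,2,3,4} (was {}); enqueue [2]
  #5 pop 0: in={0,1,2,3,4} → {0,1,2,3,4} (no change)
  #6 pop 1: in={0,1,2,3,4} → {0,1,2,3,4} (was {0,2,3,4}); enqueue [3]
  #7 pop 2: in={0,1,2,3,4} → {0,1,2,3,4} (no change)
  #8 pop 3: in={0,1,2,3,4} → {0,1,2,3,4} (no change)

Fixpoint:
  val[0] = {0,1,2,3,4}
  val[1] = {0,1,2,3,4}
  val[2] = {0,1,2,3,4}
  val[3] = {0,1,2,3,4}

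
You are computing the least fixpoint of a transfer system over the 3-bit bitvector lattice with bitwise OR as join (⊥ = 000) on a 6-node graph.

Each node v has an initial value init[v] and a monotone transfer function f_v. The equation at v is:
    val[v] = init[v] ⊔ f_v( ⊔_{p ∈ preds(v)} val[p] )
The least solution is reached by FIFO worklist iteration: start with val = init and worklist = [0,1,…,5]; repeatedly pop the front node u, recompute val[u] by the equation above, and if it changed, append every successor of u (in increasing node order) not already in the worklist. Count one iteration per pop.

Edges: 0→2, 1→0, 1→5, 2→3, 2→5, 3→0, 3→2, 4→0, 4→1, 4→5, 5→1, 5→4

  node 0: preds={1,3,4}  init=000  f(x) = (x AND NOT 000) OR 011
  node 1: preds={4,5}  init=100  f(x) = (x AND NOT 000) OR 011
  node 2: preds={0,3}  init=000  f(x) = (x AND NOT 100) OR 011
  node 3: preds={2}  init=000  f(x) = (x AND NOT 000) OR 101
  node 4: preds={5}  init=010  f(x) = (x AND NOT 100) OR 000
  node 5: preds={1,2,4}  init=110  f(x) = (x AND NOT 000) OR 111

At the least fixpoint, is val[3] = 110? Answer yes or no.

no

Iteration log — 13 steps:
  step 1. node 0  ⊔preds=110  new=111  old=000  +wl: 
  step 2. node 1  ⊔preds=110  new=111  old=100  +wl: 0
  step 3. node 2  ⊔preds=111  new=011  old=000  +wl: 
  step 4. node 3  ⊔preds=011  new=111  old=000  +wl: 2
  step 5. node 4  ⊔preds=110  new=010  stable
  step 6. node 5  ⊔preds=111  new=111  old=110  +wl: 1,4
  step 7. node 0  ⊔preds=111  new=111  stable
  step 8. node 2  ⊔preds=111  new=011  stable
  step 9. node 1  ⊔preds=111  new=111  stable
  step 10. node 4  ⊔preds=111  new=011  old=010  +wl: 0,1,5
  step 11. node 0  ⊔preds=111  new=111  stable
  step 12. node 1  ⊔preds=111  new=111  stable
  step 13. node 5  ⊔preds=111  new=111  stable

Least fixpoint reached:
  node 0: 111
  node 1: 111
  node 2: 011
  node 3: 111
  node 4: 011
  node 5: 111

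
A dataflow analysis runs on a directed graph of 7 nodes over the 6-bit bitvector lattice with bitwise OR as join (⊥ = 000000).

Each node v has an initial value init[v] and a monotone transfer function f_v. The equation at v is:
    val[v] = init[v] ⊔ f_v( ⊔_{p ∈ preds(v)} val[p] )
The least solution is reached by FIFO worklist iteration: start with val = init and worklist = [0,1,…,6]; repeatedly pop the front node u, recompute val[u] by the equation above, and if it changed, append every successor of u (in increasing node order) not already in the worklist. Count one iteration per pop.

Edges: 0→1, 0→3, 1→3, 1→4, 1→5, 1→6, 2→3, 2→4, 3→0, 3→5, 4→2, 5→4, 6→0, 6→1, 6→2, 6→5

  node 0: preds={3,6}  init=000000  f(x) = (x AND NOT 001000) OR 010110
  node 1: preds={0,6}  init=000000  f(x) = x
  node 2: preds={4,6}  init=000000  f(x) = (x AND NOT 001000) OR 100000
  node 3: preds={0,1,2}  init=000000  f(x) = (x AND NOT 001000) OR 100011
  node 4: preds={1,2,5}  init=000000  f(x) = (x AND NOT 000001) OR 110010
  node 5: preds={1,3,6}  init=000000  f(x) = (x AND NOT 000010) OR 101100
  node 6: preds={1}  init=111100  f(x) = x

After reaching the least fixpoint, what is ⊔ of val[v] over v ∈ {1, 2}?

111111

Worklist (21 pops):
  #1 pop 0: in=111100 → 110110 (was 000000); enqueue []
  #2 pop 1: in=111110 → 111110 (was 000000); enqueue []
  #3 pop 2: in=111100 → 110100 (was 000000); enqueue []
  #4 pop 3: in=111110 → 110111 (was 000000); enqueue [0]
  #5 pop 4: in=111110 → 111110 (was 000000); enqueue [2]
  #6 pop 5: in=111111 → 111101 (was 000000); enqueue [4]
  #7 pop 6: in=111110 → 111110 (was 111100); enqueue [1,5]
  #8 pop 0: in=111111 → 110111 (was 110110); enqueue [3]
  #9 pop 2: in=111110 → 110110 (was 110100); enqueue []
  #10 pop 4: in=111111 → 111110 (no change)
  #11 pop 1: in=111111 → 111111 (was 111110); enqueue [4,6]
  #12 pop 5: in=111111 → 111101 (no change)
  #13 pop 3: in=111111 → 110111 (no change)
  #14 pop 4: in=111111 → 111110 (no change)
  #15 pop 6: in=111111 → 111111 (was 111110); enqueue [0,1,2,5]
  #16 pop 0: in=111111 → 110111 (no change)
  #17 pop 1: in=111111 → 111111 (no change)
  #18 pop 2: in=111111 → 110111 (was 110110); enqueue [3,4]
  #19 pop 5: in=111111 → 111101 (no change)
  #20 pop 3: in=111111 → 110111 (no change)
  #21 pop 4: in=111111 → 111110 (no change)

Fixpoint:
  val[0] = 110111
  val[1] = 111111
  val[2] = 110111
  val[3] = 110111
  val[4] = 111110
  val[5] = 111101
  val[6] = 111111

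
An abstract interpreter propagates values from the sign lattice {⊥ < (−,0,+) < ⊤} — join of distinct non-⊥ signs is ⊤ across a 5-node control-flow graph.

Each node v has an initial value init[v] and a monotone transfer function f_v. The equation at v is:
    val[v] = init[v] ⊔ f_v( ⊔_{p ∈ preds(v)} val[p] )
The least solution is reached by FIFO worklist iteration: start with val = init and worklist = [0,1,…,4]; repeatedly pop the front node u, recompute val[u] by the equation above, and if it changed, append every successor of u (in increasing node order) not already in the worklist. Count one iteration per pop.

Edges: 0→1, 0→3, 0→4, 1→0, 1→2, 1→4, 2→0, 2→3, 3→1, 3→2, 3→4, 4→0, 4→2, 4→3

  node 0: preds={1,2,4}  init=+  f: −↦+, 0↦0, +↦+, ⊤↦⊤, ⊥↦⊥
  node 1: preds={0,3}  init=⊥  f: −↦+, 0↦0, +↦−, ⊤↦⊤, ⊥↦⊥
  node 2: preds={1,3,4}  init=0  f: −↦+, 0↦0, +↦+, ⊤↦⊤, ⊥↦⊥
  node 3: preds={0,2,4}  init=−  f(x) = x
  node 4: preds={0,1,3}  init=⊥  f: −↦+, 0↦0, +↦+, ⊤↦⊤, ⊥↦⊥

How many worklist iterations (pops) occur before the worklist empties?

Trace (9 dequeues):
  [1] u=0 | in 0 | out ⊤ | prev + | push {}
  [2] u=1 | in ⊤ | out ⊤ | prev ⊥ | push {0}
  [3] u=2 | in ⊤ | out ⊤ | prev 0 | push {}
  [4] u=3 | in ⊤ | out ⊤ | prev − | push {1,2}
  [5] u=4 | in ⊤ | out ⊤ | prev ⊥ | push {3}
  [6] u=0 | in ⊤ | out ⊤ | ==
  [7] u=1 | in ⊤ | out ⊤ | ==
  [8] u=2 | in ⊤ | out ⊤ | ==
  [9] u=3 | in ⊤ | out ⊤ | ==

Converged values:
  [0] ⊤
  [1] ⊤
  [2] ⊤
  [3] ⊤
  [4] ⊤

9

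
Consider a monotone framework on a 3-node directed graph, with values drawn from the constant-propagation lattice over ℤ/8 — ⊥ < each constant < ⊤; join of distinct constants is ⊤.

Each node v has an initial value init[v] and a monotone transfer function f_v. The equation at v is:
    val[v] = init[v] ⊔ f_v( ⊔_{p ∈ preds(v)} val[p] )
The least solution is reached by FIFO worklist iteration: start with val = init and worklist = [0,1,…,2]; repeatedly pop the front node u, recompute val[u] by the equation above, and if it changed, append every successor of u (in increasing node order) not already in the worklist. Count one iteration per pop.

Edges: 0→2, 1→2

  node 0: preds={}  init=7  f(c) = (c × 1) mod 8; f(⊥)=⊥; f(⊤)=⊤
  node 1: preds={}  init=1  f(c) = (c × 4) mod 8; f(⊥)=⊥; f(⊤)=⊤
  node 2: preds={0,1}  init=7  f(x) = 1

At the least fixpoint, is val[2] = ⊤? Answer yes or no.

yes

Worklist (3 pops):
  #1 pop 0: in=⊥ → 7 (no change)
  #2 pop 1: in=⊥ → 1 (no change)
  #3 pop 2: in=⊤ → ⊤ (was 7); enqueue []

Fixpoint:
  val[0] = 7
  val[1] = 1
  val[2] = ⊤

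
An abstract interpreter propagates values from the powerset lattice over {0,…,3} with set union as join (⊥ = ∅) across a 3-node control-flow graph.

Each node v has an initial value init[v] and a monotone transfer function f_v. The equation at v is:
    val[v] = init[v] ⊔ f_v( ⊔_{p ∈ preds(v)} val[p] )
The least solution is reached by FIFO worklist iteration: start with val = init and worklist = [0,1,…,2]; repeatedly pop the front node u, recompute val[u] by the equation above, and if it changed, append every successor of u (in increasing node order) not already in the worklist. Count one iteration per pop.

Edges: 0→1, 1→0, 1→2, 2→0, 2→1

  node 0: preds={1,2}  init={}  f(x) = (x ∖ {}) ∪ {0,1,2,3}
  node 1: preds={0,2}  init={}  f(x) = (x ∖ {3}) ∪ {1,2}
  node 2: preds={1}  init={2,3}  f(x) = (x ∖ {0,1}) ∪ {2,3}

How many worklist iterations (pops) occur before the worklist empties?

4

Trace (4 dequeues):
  [1] u=0 | in {2,3} | out {0,1,2,3} | prev {} | push {}
  [2] u=1 | in {0,1,2,3} | out {0,1,2} | prev {} | push {0}
  [3] u=2 | in {0,1,2} | out {2,3} | ==
  [4] u=0 | in {0,1,2,3} | out {0,1,2,3} | ==

Converged values:
  [0] {0,1,2,3}
  [1] {0,1,2}
  [2] {2,3}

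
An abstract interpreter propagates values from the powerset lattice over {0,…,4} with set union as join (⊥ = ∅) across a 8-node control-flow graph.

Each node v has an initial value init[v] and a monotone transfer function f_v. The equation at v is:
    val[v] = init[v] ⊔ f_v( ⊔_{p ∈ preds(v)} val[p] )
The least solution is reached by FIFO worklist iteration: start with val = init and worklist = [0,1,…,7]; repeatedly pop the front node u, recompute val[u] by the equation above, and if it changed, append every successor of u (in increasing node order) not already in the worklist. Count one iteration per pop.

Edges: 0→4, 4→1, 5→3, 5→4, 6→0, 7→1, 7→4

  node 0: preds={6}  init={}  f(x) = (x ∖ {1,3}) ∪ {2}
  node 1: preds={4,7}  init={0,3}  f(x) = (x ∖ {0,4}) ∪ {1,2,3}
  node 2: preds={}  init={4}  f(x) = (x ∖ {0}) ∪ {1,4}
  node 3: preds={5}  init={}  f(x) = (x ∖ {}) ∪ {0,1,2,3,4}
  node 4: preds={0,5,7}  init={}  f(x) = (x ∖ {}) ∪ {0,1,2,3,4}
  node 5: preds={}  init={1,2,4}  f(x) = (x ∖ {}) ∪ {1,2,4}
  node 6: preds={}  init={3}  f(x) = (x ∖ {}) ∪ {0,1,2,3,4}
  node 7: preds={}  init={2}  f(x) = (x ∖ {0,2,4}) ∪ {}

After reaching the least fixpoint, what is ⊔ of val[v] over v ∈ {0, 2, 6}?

Iteration log — 11 steps:
  step 1. node 0  ⊔preds={3}  new={2}  old={}  +wl: 
  step 2. node 1  ⊔preds={2}  new={0,1,2,3}  old={0,3}  +wl: 
  step 3. node 2  ⊔preds={}  new={1,4}  old={4}  +wl: 
  step 4. node 3  ⊔preds={1,2,4}  new={0,1,2,3,4}  old={}  +wl: 
  step 5. node 4  ⊔preds={1,2,4}  new={0,1,2,3,4}  old={}  +wl: 1
  step 6. node 5  ⊔preds={}  new={1,2,4}  stable
  step 7. node 6  ⊔preds={}  new={0,1,2,3,4}  old={3}  +wl: 0
  step 8. node 7  ⊔preds={}  new={2}  stable
  step 9. node 1  ⊔preds={0,1,2,3,4}  new={0,1,2,3}  stable
  step 10. node 0  ⊔preds={0,1,2,3,4}  new={0,2,4}  old={2}  +wl: 4
  step 11. node 4  ⊔preds={0,1,2,4}  new={0,1,2,3,4}  stable

Least fixpoint reached:
  node 0: {0,2,4}
  node 1: {0,1,2,3}
  node 2: {1,4}
  node 3: {0,1,2,3,4}
  node 4: {0,1,2,3,4}
  node 5: {1,2,4}
  node 6: {0,1,2,3,4}
  node 7: {2}

{0,1,2,3,4}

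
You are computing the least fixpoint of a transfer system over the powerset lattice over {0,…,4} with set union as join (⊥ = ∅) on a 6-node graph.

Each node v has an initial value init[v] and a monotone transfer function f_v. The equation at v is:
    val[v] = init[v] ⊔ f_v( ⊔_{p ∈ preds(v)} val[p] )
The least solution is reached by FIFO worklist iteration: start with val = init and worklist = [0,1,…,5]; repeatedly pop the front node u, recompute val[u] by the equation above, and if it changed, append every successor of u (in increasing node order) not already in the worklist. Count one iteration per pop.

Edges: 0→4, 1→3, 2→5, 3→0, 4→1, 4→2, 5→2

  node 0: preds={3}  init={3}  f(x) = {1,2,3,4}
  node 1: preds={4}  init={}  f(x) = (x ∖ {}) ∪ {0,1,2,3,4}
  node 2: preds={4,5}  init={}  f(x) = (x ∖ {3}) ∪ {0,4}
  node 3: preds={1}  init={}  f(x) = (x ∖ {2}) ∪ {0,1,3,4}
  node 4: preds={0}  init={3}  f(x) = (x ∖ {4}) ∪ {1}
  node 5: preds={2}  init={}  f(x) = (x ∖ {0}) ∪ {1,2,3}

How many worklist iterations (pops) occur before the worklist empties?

10

Worklist (10 pops):
  #1 pop 0: in={} → {1,2,3,4} (was {3}); enqueue []
  #2 pop 1: in={3} → {0,1,2,3,4} (was {}); enqueue []
  #3 pop 2: in={3} → {0,4} (was {}); enqueue []
  #4 pop 3: in={0,1,2,3,4} → {0,1,3,4} (was {}); enqueue [0]
  #5 pop 4: in={1,2,3,4} → {1,2,3} (was {3}); enqueue [1,2]
  #6 pop 5: in={0,4} → {1,2,3,4} (was {}); enqueue []
  #7 pop 0: in={0,1,3,4} → {1,2,3,4} (no change)
  #8 pop 1: in={1,2,3} → {0,1,2,3,4} (no change)
  #9 pop 2: in={1,2,3,4} → {0,1,2,4} (was {0,4}); enqueue [5]
  #10 pop 5: in={0,1,2,4} → {1,2,3,4} (no change)

Fixpoint:
  val[0] = {1,2,3,4}
  val[1] = {0,1,2,3,4}
  val[2] = {0,1,2,4}
  val[3] = {0,1,3,4}
  val[4] = {1,2,3}
  val[5] = {1,2,3,4}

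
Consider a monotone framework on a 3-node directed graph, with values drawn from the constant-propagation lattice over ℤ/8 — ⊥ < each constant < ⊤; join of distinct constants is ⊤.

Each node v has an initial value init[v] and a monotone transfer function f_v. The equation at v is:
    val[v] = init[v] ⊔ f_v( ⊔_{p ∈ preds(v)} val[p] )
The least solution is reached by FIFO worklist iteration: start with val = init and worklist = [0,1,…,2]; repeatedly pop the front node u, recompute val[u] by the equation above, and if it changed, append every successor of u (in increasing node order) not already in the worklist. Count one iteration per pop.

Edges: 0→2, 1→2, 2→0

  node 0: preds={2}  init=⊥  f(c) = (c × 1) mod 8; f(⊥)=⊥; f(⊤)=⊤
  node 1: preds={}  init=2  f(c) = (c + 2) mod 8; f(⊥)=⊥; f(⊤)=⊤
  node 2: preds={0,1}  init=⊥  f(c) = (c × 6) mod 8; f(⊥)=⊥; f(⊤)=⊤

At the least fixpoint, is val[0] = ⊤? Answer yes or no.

yes

Worklist (7 pops):
  #1 pop 0: in=⊥ → ⊥ (no change)
  #2 pop 1: in=⊥ → 2 (no change)
  #3 pop 2: in=2 → 4 (was ⊥); enqueue [0]
  #4 pop 0: in=4 → 4 (was ⊥); enqueue [2]
  #5 pop 2: in=⊤ → ⊤ (was 4); enqueue [0]
  #6 pop 0: in=⊤ → ⊤ (was 4); enqueue [2]
  #7 pop 2: in=⊤ → ⊤ (no change)

Fixpoint:
  val[0] = ⊤
  val[1] = 2
  val[2] = ⊤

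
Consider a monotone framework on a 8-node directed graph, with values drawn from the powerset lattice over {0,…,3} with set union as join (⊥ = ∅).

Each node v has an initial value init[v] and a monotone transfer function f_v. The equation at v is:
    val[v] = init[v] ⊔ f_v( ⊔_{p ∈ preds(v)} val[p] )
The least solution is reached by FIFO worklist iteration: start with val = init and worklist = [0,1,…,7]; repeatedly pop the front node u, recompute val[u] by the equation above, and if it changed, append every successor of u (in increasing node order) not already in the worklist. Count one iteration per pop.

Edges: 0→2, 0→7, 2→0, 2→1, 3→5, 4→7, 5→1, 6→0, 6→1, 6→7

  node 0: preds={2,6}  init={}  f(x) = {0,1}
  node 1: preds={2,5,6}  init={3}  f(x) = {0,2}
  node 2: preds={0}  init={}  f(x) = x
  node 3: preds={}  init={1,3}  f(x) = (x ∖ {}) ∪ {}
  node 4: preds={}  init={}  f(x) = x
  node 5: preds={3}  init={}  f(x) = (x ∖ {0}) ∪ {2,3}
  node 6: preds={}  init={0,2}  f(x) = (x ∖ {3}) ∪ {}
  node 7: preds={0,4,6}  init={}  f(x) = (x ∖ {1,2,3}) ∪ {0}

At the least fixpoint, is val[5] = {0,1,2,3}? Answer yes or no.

Iteration log — 10 steps:
  step 1. node 0  ⊔preds={0,2}  new={0,1}  old={}  +wl: 
  step 2. node 1  ⊔preds={0,2}  new={0,2,3}  old={3}  +wl: 
  step 3. node 2  ⊔preds={0,1}  new={0,1}  old={}  +wl: 0,1
  step 4. node 3  ⊔preds={}  new={1,3}  stable
  step 5. node 4  ⊔preds={}  new={}  stable
  step 6. node 5  ⊔preds={1,3}  new={1,2,3}  old={}  +wl: 
  step 7. node 6  ⊔preds={}  new={0,2}  stable
  step 8. node 7  ⊔preds={0,1,2}  new={0}  old={}  +wl: 
  step 9. node 0  ⊔preds={0,1,2}  new={0,1}  stable
  step 10. node 1  ⊔preds={0,1,2,3}  new={0,2,3}  stable

Least fixpoint reached:
  node 0: {0,1}
  node 1: {0,2,3}
  node 2: {0,1}
  node 3: {1,3}
  node 4: {}
  node 5: {1,2,3}
  node 6: {0,2}
  node 7: {0}

no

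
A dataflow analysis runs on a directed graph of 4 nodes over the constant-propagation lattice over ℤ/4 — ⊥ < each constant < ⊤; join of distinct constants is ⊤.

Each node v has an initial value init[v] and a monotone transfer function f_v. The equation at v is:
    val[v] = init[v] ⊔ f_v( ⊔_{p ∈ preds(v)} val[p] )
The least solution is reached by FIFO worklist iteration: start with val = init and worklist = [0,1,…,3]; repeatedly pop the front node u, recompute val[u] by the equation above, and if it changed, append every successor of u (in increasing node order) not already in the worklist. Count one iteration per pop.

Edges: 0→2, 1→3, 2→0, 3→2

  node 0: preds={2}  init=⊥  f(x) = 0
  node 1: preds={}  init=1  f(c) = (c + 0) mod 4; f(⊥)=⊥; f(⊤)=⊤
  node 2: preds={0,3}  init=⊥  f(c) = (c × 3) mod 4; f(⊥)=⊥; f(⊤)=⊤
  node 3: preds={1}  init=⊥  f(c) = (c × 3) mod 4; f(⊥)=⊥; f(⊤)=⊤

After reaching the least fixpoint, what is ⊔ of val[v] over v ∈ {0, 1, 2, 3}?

Worklist (7 pops):
  #1 pop 0: in=⊥ → 0 (was ⊥); enqueue []
  #2 pop 1: in=⊥ → 1 (no change)
  #3 pop 2: in=0 → 0 (was ⊥); enqueue [0]
  #4 pop 3: in=1 → 3 (was ⊥); enqueue [2]
  #5 pop 0: in=0 → 0 (no change)
  #6 pop 2: in=⊤ → ⊤ (was 0); enqueue [0]
  #7 pop 0: in=⊤ → 0 (no change)

Fixpoint:
  val[0] = 0
  val[1] = 1
  val[2] = ⊤
  val[3] = 3

⊤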